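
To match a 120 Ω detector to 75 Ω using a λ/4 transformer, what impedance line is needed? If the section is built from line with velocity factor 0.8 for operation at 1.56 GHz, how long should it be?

Z_qwt = √(Z_0·R_L) = √(75 × 120) = √9000
λ = 0.8·c/f = 0.154 m, so l = λ/4 = 0.0385 m

Z_qwt ≈ 94.9 Ω; length ≈ 3.85 cm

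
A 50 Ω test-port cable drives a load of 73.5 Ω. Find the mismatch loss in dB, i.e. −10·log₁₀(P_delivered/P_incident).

mismatch loss ≈ 0.16 dB

Γ = (73.5 − 50)/(73.5 + 50) = 0.19
|Γ|² = 0.0362, so P_del/P_inc = 1 − |Γ|² = 0.964
ML = −10·log₁₀(1 − |Γ|²)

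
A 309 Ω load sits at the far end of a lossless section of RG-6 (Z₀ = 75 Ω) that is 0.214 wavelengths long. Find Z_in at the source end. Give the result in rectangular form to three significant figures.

Z_in ≈ 19.1 − j16.2 Ω

βl = 2π × 0.214 = 77°
tan(βl) = tan(77°) = 4.35
Z_in = Z_0·(Z_L + jZ_0·tanβl)/(Z_0 + jZ_L·tanβl)
     = 75·(309 + j326)/(75 + j1340)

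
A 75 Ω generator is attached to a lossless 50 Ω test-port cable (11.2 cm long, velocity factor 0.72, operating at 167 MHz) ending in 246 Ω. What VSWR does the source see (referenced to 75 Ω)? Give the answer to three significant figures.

VSWR ≈ 4.41

λ = v/f = 0.72·c / 167 MHz = 1.29 m
βl = 2π·l/λ = 2π × 0.0866 = 31.2°
tan(βl) = 0.605
Z_in = Z_0·(Z_L + jZ_0·tanβl)/(Z_0 + jZ_L·tanβl) = 34.1 − j71.2 Ω
Γ_s = (Z_in − Z_s)/(Z_in + Z_s) = (-40.9 − j71.2)/(109 − j71.2), |Γ_s| = 0.63
VSWR = (1 + |Γ_s|)/(1 − |Γ_s|)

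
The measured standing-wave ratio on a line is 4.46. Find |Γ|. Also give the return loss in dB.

|Γ| ≈ 0.634; return loss ≈ 3.96 dB

|Γ| = (S − 1)/(S + 1) = (4.46 − 1)/(4.46 + 1) = 3.46/5.46
RL = −20·log₁₀|Γ| = −20·log₁₀(0.634)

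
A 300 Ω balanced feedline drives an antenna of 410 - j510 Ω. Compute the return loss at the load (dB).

RL ≈ 4.48 dB

Γ = (110 − j510)/(710 − j510), |Γ| = 0.597
RL = −20·log₁₀|Γ| = −20·log₁₀(0.597)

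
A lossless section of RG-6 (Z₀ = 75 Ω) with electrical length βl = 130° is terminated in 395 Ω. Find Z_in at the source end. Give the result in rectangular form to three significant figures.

Z_in ≈ 23.7 + j59.2 Ω

tan(βl) = tan(130°) = -1.19
Z_in = Z_0·(Z_L + jZ_0·tanβl)/(Z_0 + jZ_L·tanβl)
     = 75·(395 − j89.4)/(75 − j471)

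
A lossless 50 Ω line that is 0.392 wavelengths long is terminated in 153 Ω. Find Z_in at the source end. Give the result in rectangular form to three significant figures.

Z_in ≈ 35.6 + j47.6 Ω

βl = 2π × 0.392 = 141°
tan(βl) = tan(141°) = -0.806
Z_in = Z_0·(Z_L + jZ_0·tanβl)/(Z_0 + jZ_L·tanβl)
     = 50·(153 − j40.3)/(50 − j123)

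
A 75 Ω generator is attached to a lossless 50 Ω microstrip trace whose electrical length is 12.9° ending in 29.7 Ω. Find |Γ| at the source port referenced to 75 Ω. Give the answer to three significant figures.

tan(βl) = 0.229
Z_in = Z_0·(Z_L + jZ_0·tanβl)/(Z_0 + jZ_L·tanβl) = 30.7 + j7.28 Ω
Γ_s = (Z_in − Z_s)/(Z_in + Z_s) = (-44.3 + j7.28)/(106 + j7.28), |Γ_s| = 0.424

|Γ| ≈ 0.424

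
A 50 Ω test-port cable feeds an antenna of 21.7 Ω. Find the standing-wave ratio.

VSWR ≈ 2.3

Γ = (21.7 − 50)/(21.7 + 50) = -0.395
VSWR = (1 + 0.395)/(1 − 0.395)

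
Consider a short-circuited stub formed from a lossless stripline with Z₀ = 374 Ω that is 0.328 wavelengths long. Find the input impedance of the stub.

Z_in ≈ −j701 Ω

βl = 2π × 0.328 = 118°
tan(βl) = -1.87
For a short-circuited stub, Z_in = jZ_0·tan(βl)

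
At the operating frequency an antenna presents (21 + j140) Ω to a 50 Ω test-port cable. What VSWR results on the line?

VSWR ≈ 21.4

Γ = (Z_L − Z_0)/(Z_L + Z_0) = (-29 + j140)/(71 + j140)
|Γ| = 143/157 = 0.911
VSWR = (1 + |Γ|)/(1 − |Γ|) = 1.91/0.0892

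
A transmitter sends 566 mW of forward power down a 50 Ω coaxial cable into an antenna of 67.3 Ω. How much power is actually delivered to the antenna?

Γ = (67.3 − 50)/(67.3 + 50) = 0.147
|Γ|² = 0.0218
P_refl = |Γ|²·P_inc = 12.3 mW, P_del = (1 − |Γ|²)·P_inc = 554 mW

P_delivered ≈ 554 mW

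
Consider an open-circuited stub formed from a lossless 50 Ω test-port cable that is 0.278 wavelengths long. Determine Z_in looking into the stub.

βl = 2π × 0.278 = 100°
tan(βl) = -5.63
For an open-circuited stub, Z_in = −jZ_0·cot(βl) = −jZ_0/tan(βl)

Z_in ≈ +j8.89 Ω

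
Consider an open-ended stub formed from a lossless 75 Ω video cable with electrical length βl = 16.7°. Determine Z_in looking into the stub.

tan(βl) = 0.3
For an open-ended stub, Z_in = −jZ_0·cot(βl) = −jZ_0/tan(βl)

Z_in ≈ −j250 Ω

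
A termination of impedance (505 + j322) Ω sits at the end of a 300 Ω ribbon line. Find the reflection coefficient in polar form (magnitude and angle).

Γ = (Z_L − Z_0)/(Z_L + Z_0) = (205 + j322)/(805 + j322)
|Γ| = 382/867 = 0.44

Γ ≈ 0.44 ∠ 35.7°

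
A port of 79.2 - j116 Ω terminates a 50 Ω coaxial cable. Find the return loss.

RL ≈ 3.24 dB

Γ = (29.2 − j116)/(129.2 − j116), |Γ| = 0.689
RL = −20·log₁₀|Γ| = −20·log₁₀(0.689)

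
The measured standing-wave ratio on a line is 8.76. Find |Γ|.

|Γ| = (S − 1)/(S + 1) = (8.76 − 1)/(8.76 + 1) = 7.76/9.76

|Γ| ≈ 0.795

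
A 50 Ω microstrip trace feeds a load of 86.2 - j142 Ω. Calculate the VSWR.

Γ = (Z_L − Z_0)/(Z_L + Z_0) = (36.2 − j142)/(136.2 − j142)
|Γ| = 147/197 = 0.745
VSWR = (1 + |Γ|)/(1 − |Γ|) = 1.74/0.255

VSWR ≈ 6.84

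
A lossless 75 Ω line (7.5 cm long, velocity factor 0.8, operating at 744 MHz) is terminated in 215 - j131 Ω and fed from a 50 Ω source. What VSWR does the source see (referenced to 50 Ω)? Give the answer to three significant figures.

VSWR ≈ 2.7

λ = v/f = 0.8·c / 744 MHz = 0.323 m
βl = 2π·l/λ = 2π × 0.232 = 83.7°
tan(βl) = 9.06
Z_in = Z_0·(Z_L + jZ_0·tanβl)/(Z_0 + jZ_L·tanβl) = 18.7 + j3.8 Ω
Γ_s = (Z_in − Z_s)/(Z_in + Z_s) = (-31.3 + j3.8)/(68.7 + j3.8), |Γ_s| = 0.459
VSWR = (1 + |Γ_s|)/(1 − |Γ_s|)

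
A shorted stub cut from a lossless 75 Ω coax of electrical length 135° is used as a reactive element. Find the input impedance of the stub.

Z_in ≈ −j75 Ω

tan(βl) = -1
For a shorted stub, Z_in = jZ_0·tan(βl)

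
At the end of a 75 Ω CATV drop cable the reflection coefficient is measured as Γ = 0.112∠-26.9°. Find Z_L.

Z_L = Z_0·(1 + Γ)/(1 − Γ) = 75·(1.1 − j0.0507)/(0.9 + j0.0507)

Z_L ≈ 91.1 − j9.35 Ω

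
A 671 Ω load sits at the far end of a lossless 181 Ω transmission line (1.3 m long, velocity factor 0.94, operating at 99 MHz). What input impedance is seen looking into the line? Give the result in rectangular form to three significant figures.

Z_in ≈ 347 + j311 Ω

λ = v/f = 0.94·c / 99 MHz = 2.85 m
βl = 2π·l/λ = 2π × 0.456 = 164°
tan(βl) = tan(164°) = -0.281
Z_in = Z_0·(Z_L + jZ_0·tanβl)/(Z_0 + jZ_L·tanβl)
     = 181·(671 − j50.9)/(181 − j189)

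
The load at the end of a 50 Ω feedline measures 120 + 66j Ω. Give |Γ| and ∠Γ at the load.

Γ ≈ 0.528 ∠ 22.1°

Γ = (Z_L − Z_0)/(Z_L + Z_0) = (70 + j66)/(170 + j66)
|Γ| = 96.2/182 = 0.528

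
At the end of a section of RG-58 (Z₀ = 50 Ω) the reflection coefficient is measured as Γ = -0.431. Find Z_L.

Z_L = Z_0·(1 + Γ)/(1 − Γ) = 50·(0.569)/(1.43)

Z_L ≈ 19.9 Ω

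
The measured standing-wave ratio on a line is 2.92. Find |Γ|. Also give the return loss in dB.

|Γ| = (S − 1)/(S + 1) = (2.92 − 1)/(2.92 + 1) = 1.92/3.92
RL = −20·log₁₀|Γ| = −20·log₁₀(0.49)

|Γ| ≈ 0.49; return loss ≈ 6.2 dB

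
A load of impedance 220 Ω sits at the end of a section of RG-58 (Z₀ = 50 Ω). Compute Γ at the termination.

Γ = 0.63

Γ = (Z_L − Z_0)/(Z_L + Z_0) = (220 − 50)/(220 + 50) = 170/270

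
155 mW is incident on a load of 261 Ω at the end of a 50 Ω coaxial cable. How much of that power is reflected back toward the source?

Γ = (261 − 50)/(261 + 50) = 0.678
|Γ|² = 0.46
P_refl = |Γ|²·P_inc = 71.3 mW, P_del = (1 − |Γ|²)·P_inc = 83.7 mW

P_reflected ≈ 71.3 mW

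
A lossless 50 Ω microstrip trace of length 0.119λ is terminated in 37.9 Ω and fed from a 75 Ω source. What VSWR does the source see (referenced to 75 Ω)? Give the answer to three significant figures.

βl = 2π × 0.119 = 42.8°
tan(βl) = 0.927
Z_in = Z_0·(Z_L + jZ_0·tanβl)/(Z_0 + jZ_L·tanβl) = 47.2 + j13.2 Ω
Γ_s = (Z_in − Z_s)/(Z_in + Z_s) = (-27.8 + j13.2)/(122 + j13.2), |Γ_s| = 0.251
VSWR = (1 + |Γ_s|)/(1 − |Γ_s|)

VSWR ≈ 1.67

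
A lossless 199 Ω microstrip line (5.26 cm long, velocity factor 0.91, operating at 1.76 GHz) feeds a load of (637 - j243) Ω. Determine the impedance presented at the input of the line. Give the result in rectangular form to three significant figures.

λ = v/f = 0.91·c / 1.76 GHz = 0.155 m
βl = 2π·l/λ = 2π × 0.339 = 122°
tan(βl) = tan(122°) = -1.6
Z_in = Z_0·(Z_L + jZ_0·tanβl)/(Z_0 + jZ_L·tanβl)
     = 199·(637 − j561)/(-189 − j1020)

Z_in ≈ 83.7 + j140 Ω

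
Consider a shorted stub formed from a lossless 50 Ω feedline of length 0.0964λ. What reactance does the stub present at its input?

X_in ≈ 34.6 Ω (inductive)

βl = 2π × 0.0964 = 34.7°
tan(βl) = 0.693
For a shorted stub, Z_in = jZ_0·tan(βl)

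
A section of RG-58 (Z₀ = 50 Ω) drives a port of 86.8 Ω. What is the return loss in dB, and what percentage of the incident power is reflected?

RL ≈ 11.4 dB; 7.24% of incident power reflected

Γ = (86.8 − 50)/(86.8 + 50) = 0.269
RL = −20·log₁₀(0.269) = 11.4 dB
P_refl/P_inc = |Γ|² = 0.0724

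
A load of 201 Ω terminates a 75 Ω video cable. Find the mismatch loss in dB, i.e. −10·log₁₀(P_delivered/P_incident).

Γ = (201 − 75)/(201 + 75) = 0.457
|Γ|² = 0.208, so P_del/P_inc = 1 − |Γ|² = 0.792
ML = −10·log₁₀(1 − |Γ|²)

mismatch loss ≈ 1.02 dB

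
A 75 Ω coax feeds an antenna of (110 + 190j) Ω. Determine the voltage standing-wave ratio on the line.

Γ = (Z_L − Z_0)/(Z_L + Z_0) = (35 + j190)/(185 + j190)
|Γ| = 193/265 = 0.729
VSWR = (1 + |Γ|)/(1 − |Γ|) = 1.73/0.271

VSWR ≈ 6.37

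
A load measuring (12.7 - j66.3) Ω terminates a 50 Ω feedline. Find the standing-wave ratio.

VSWR ≈ 11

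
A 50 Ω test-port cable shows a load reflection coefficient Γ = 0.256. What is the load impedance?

Z_L = Z_0·(1 + Γ)/(1 − Γ) = 50·(1.26)/(0.744)

Z_L ≈ 84.4 Ω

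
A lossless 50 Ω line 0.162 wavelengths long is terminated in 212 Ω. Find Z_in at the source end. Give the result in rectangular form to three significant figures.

Z_in ≈ 15.9 − j28.5 Ω

βl = 2π × 0.162 = 58.3°
tan(βl) = tan(58.3°) = 1.62
Z_in = Z_0·(Z_L + jZ_0·tanβl)/(Z_0 + jZ_L·tanβl)
     = 50·(212 + j81)/(50 + j344)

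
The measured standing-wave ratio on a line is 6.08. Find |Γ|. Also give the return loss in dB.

|Γ| ≈ 0.718; return loss ≈ 2.88 dB

|Γ| = (S − 1)/(S + 1) = (6.08 − 1)/(6.08 + 1) = 5.08/7.08
RL = −20·log₁₀|Γ| = −20·log₁₀(0.718)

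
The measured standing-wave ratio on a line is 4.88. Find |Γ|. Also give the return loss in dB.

|Γ| ≈ 0.66; return loss ≈ 3.61 dB

|Γ| = (S − 1)/(S + 1) = (4.88 − 1)/(4.88 + 1) = 3.88/5.88
RL = −20·log₁₀|Γ| = −20·log₁₀(0.66)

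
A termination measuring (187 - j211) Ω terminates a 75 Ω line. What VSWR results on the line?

VSWR ≈ 5.9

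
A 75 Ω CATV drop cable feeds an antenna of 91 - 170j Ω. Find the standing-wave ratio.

VSWR ≈ 6.11

Γ = (Z_L − Z_0)/(Z_L + Z_0) = (16 − j170)/(166 − j170)
|Γ| = 171/238 = 0.719
VSWR = (1 + |Γ|)/(1 − |Γ|) = 1.72/0.281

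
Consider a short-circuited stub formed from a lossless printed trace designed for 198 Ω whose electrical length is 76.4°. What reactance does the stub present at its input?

X_in ≈ 818 Ω (inductive)

tan(βl) = 4.13
For a short-circuited stub, Z_in = jZ_0·tan(βl)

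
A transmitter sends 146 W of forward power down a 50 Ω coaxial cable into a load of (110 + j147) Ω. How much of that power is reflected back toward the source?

|Γ| = |(60 + j147)/(160 + j147)| = 0.731
|Γ|² = 0.534
P_refl = |Γ|²·P_inc = 78 W, P_del = (1 − |Γ|²)·P_inc = 68 W

P_reflected ≈ 78 W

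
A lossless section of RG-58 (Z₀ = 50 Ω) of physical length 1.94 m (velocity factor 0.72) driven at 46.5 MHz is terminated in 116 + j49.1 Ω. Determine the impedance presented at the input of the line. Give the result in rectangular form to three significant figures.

Z_in ≈ 36.8 + j44.4 Ω

λ = v/f = 0.72·c / 46.5 MHz = 4.65 m
βl = 2π·l/λ = 2π × 0.418 = 150°
tan(βl) = tan(150°) = -0.569
Z_in = Z_0·(Z_L + jZ_0·tanβl)/(Z_0 + jZ_L·tanβl)
     = 50·(116 + j20.6)/(77.9 − j66)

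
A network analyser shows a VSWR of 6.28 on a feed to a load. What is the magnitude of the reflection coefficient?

|Γ| = (S − 1)/(S + 1) = (6.28 − 1)/(6.28 + 1) = 5.28/7.28

|Γ| ≈ 0.725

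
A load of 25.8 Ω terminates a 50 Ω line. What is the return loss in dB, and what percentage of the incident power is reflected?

Γ = (25.8 − 50)/(25.8 + 50) = -0.319
RL = −20·log₁₀(0.319) = 9.92 dB
P_refl/P_inc = |Γ|² = 0.102

RL ≈ 9.92 dB; 10.2% of incident power reflected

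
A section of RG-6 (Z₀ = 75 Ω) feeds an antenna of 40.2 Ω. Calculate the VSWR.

Γ = (40.2 − 75)/(40.2 + 75) = -0.302
VSWR = (1 + 0.302)/(1 − 0.302)

VSWR ≈ 1.87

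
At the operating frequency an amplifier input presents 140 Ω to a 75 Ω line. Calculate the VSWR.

VSWR ≈ 1.87

Γ = (140 − 75)/(140 + 75) = 0.302
VSWR = (1 + 0.302)/(1 − 0.302)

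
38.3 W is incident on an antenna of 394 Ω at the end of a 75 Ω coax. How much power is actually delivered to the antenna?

P_delivered ≈ 20.6 W

Γ = (394 − 75)/(394 + 75) = 0.68
|Γ|² = 0.463
P_refl = |Γ|²·P_inc = 17.7 W, P_del = (1 − |Γ|²)·P_inc = 20.6 W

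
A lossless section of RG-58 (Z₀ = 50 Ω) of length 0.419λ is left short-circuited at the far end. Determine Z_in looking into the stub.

Z_in ≈ −j27.9 Ω

βl = 2π × 0.419 = 151°
tan(βl) = -0.558
For a short-circuited stub, Z_in = jZ_0·tan(βl)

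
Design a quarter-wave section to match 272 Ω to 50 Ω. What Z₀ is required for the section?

Z_qwt ≈ 117 Ω

Z_qwt = √(Z_0·R_L) = √(50 × 272) = √13600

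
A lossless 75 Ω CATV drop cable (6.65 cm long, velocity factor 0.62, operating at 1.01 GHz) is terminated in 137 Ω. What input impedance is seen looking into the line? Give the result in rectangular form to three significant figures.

Z_in ≈ 57.8 + j36.4 Ω

λ = v/f = 0.62·c / 1.01 GHz = 0.184 m
βl = 2π·l/λ = 2π × 0.361 = 130°
tan(βl) = tan(130°) = -1.19
Z_in = Z_0·(Z_L + jZ_0·tanβl)/(Z_0 + jZ_L·tanβl)
     = 75·(137 − j89.4)/(75 − j163)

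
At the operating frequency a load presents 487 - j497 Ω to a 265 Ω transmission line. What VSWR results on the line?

Γ = (Z_L − Z_0)/(Z_L + Z_0) = (222 − j497)/(752 − j497)
|Γ| = 544/901 = 0.604
VSWR = (1 + |Γ|)/(1 − |Γ|) = 1.6/0.396

VSWR ≈ 4.05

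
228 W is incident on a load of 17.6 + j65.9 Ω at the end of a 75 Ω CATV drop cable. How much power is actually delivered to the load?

|Γ| = |(-57.4 + j65.9)/(92.6 + j65.9)| = 0.769
|Γ|² = 0.591
P_refl = |Γ|²·P_inc = 135 W, P_del = (1 − |Γ|²)·P_inc = 93.2 W

P_delivered ≈ 93.2 W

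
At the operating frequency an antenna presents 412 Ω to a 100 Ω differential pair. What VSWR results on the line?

Γ = (412 − 100)/(412 + 100) = 0.609
VSWR = (1 + 0.609)/(1 − 0.609)

VSWR ≈ 4.12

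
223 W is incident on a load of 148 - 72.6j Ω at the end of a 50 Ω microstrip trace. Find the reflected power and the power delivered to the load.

|Γ| = |(98 − j72.6)/(198 − j72.6)| = 0.578
|Γ|² = 0.334
P_refl = |Γ|²·P_inc = 74.6 W, P_del = (1 − |Γ|²)·P_inc = 148 W

P_reflected ≈ 74.6 W; P_delivered ≈ 148 W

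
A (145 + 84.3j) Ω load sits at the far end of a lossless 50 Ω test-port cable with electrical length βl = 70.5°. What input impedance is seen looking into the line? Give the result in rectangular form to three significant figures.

tan(βl) = tan(70.5°) = 2.82
Z_in = Z_0·(Z_L + jZ_0·tanβl)/(Z_0 + jZ_L·tanβl)
     = 50·(145 + j225)/(-188 + j409)

Z_in ≈ 16 − j25.1 Ω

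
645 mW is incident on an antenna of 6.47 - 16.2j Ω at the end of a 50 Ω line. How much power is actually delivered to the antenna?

P_delivered ≈ 242 mW

|Γ| = |(-43.53 − j16.2)/(56.47 − j16.2)| = 0.791
|Γ|² = 0.625
P_refl = |Γ|²·P_inc = 403 mW, P_del = (1 − |Γ|²)·P_inc = 242 mW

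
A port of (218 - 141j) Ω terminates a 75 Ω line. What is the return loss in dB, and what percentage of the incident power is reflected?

RL ≈ 4.19 dB; 38.1% of incident power reflected

Γ = (143 − j141)/(293 − j141), |Γ| = 0.618
RL = −20·log₁₀(0.618) = 4.19 dB
P_refl/P_inc = |Γ|² = 0.381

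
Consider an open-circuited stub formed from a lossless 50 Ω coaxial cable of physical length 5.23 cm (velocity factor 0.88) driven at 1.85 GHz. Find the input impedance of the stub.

Z_in ≈ +j44.9 Ω

λ = v/f = 0.88·c / 1.85 GHz = 0.143 m
βl = 2π·l/λ = 2π × 0.366 = 132°
tan(βl) = -1.11
For an open-circuited stub, Z_in = −jZ_0·cot(βl) = −jZ_0/tan(βl)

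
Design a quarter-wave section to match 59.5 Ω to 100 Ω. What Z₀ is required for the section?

Z_qwt = √(Z_0·R_L) = √(100 × 59.5) = √5950

Z_qwt ≈ 77.1 Ω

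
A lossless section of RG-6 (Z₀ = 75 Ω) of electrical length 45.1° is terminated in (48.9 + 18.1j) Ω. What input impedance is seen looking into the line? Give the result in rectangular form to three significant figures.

tan(βl) = tan(45.1°) = 1
Z_in = Z_0·(Z_L + jZ_0·tanβl)/(Z_0 + jZ_L·tanβl)
     = 75·(48.9 + j93.4)/(56.8 + j49.1)

Z_in ≈ 97.9 + j38.7 Ω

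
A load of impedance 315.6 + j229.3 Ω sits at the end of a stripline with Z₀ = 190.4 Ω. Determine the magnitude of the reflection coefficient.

Γ = (Z_L − Z_0)/(Z_L + Z_0) = (125.2 + j229.3)/(506 + j229.3)
|Γ| = 261/556

|Γ| ≈ 0.47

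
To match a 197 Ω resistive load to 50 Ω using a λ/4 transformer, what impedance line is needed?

Z_qwt = √(Z_0·R_L) = √(50 × 197) = √9850

Z_qwt ≈ 99.2 Ω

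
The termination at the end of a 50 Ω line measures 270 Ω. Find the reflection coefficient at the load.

Γ = 0.688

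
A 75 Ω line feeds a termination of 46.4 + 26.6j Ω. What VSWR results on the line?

Γ = (Z_L − Z_0)/(Z_L + Z_0) = (-28.6 + j26.6)/(121.4 + j26.6)
|Γ| = 39.1/124 = 0.314
VSWR = (1 + |Γ|)/(1 − |Γ|) = 1.31/0.686

VSWR ≈ 1.92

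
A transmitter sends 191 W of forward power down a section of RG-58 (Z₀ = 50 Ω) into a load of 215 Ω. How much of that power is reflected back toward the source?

Γ = (215 − 50)/(215 + 50) = 0.623
|Γ|² = 0.388
P_refl = |Γ|²·P_inc = 74 W, P_del = (1 − |Γ|²)·P_inc = 117 W

P_reflected ≈ 74 W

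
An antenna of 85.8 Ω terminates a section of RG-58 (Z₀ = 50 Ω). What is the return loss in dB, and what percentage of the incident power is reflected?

RL ≈ 11.6 dB; 6.95% of incident power reflected

Γ = (85.8 − 50)/(85.8 + 50) = 0.264
RL = −20·log₁₀(0.264) = 11.6 dB
P_refl/P_inc = |Γ|² = 0.0695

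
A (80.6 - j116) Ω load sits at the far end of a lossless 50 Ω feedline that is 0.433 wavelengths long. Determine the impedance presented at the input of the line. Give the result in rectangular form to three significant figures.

Z_in ≈ 185 + j122 Ω

βl = 2π × 0.433 = 156°
tan(βl) = tan(156°) = -0.448
Z_in = Z_0·(Z_L + jZ_0·tanβl)/(Z_0 + jZ_L·tanβl)
     = 50·(80.6 − j138)/(-1.94 − j36.1)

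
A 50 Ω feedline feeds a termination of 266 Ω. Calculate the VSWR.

VSWR ≈ 5.32

Γ = (266 − 50)/(266 + 50) = 0.684
VSWR = (1 + 0.684)/(1 − 0.684)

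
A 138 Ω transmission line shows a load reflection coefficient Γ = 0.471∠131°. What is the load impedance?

Z_L = Z_0·(1 + Γ)/(1 − Γ) = 138·(0.691 + j0.355)/(1.31 − j0.355)

Z_L ≈ 58.4 + j53.3 Ω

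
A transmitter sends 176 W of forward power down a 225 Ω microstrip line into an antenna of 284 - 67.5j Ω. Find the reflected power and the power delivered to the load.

P_reflected ≈ 5.37 W; P_delivered ≈ 171 W

|Γ| = |(59 − j67.5)/(509 − j67.5)| = 0.175
|Γ|² = 0.0305
P_refl = |Γ|²·P_inc = 5.37 W, P_del = (1 − |Γ|²)·P_inc = 171 W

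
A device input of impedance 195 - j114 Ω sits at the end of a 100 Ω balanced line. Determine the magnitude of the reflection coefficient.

Γ = (Z_L − Z_0)/(Z_L + Z_0) = (95 − j114)/(295 − j114)
|Γ| = 148/316

|Γ| ≈ 0.469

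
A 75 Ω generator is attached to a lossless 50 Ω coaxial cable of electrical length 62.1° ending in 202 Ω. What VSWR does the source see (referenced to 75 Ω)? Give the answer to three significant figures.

VSWR ≈ 5.35

tan(βl) = 1.89
Z_in = Z_0·(Z_L + jZ_0·tanβl)/(Z_0 + jZ_L·tanβl) = 15.6 − j24.4 Ω
Γ_s = (Z_in − Z_s)/(Z_in + Z_s) = (-59.4 − j24.4)/(90.6 − j24.4), |Γ_s| = 0.685
VSWR = (1 + |Γ_s|)/(1 − |Γ_s|)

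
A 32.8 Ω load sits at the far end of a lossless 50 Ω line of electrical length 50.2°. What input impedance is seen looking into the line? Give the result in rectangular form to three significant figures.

tan(βl) = tan(50.2°) = 1.2
Z_in = Z_0·(Z_L + jZ_0·tanβl)/(Z_0 + jZ_L·tanβl)
     = 50·(32.8 + j60)/(50 + j39.4)

Z_in ≈ 49.4 + j21.1 Ω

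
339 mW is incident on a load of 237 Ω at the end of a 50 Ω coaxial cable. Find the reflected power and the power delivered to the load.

Γ = (237 − 50)/(237 + 50) = 0.652
|Γ|² = 0.425
P_refl = |Γ|²·P_inc = 144 mW, P_del = (1 − |Γ|²)·P_inc = 195 mW

P_reflected ≈ 144 mW; P_delivered ≈ 195 mW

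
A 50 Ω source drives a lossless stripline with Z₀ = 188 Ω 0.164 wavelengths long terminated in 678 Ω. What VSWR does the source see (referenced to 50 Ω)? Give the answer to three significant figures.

βl = 2π × 0.164 = 59°
tan(βl) = 1.67
Z_in = Z_0·(Z_L + jZ_0·tanβl)/(Z_0 + jZ_L·tanβl) = 69 − j101 Ω
Γ_s = (Z_in − Z_s)/(Z_in + Z_s) = (19 − j101)/(119 − j101), |Γ_s| = 0.66
VSWR = (1 + |Γ_s|)/(1 − |Γ_s|)

VSWR ≈ 4.87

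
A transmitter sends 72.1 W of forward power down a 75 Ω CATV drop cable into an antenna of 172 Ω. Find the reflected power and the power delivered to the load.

P_reflected ≈ 11.1 W; P_delivered ≈ 61 W

Γ = (172 − 75)/(172 + 75) = 0.393
|Γ|² = 0.154
P_refl = |Γ|²·P_inc = 11.1 W, P_del = (1 − |Γ|²)·P_inc = 61 W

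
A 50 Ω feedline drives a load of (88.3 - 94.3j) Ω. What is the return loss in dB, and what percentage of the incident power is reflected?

Γ = (38.3 − j94.3)/(138.3 − j94.3), |Γ| = 0.608
RL = −20·log₁₀(0.608) = 4.32 dB
P_refl/P_inc = |Γ|² = 0.37

RL ≈ 4.32 dB; 37% of incident power reflected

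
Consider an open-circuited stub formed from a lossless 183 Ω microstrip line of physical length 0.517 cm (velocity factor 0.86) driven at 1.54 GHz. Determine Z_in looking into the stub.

λ = v/f = 0.86·c / 1.54 GHz = 0.168 m
βl = 2π·l/λ = 2π × 0.0309 = 11.1°
tan(βl) = 0.196
For an open-circuited stub, Z_in = −jZ_0·cot(βl) = −jZ_0/tan(βl)

Z_in ≈ −j932 Ω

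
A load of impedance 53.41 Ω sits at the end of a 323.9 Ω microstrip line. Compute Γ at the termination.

Γ = -0.717

Γ = (Z_L − Z_0)/(Z_L + Z_0) = (53.41 − 323.9)/(53.41 + 323.9) = -270.5/377.3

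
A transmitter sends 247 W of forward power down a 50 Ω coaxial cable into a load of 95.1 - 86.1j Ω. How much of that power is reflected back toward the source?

P_reflected ≈ 82 W

|Γ| = |(45.1 − j86.1)/(145.1 − j86.1)| = 0.576
|Γ|² = 0.332
P_refl = |Γ|²·P_inc = 82 W, P_del = (1 − |Γ|²)·P_inc = 165 W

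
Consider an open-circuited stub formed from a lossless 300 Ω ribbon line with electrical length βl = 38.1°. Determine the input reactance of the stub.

tan(βl) = 0.784
For an open-circuited stub, Z_in = −jZ_0·cot(βl) = −jZ_0/tan(βl)

X_in ≈ -383 Ω (capacitive)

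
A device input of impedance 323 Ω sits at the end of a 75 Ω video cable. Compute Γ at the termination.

Γ = 0.623

Γ = (Z_L − Z_0)/(Z_L + Z_0) = (323 − 75)/(323 + 75) = 248/398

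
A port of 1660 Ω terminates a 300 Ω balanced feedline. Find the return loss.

RL ≈ 3.17 dB

Γ = (1660 − 300)/(1660 + 300) = 0.694
RL = −20·log₁₀|Γ| = −20·log₁₀(0.694)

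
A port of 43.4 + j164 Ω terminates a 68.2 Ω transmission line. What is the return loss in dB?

RL ≈ 1.55 dB

Γ = (-24.8 + j164)/(111.6 + j164), |Γ| = 0.836
RL = −20·log₁₀|Γ| = −20·log₁₀(0.836)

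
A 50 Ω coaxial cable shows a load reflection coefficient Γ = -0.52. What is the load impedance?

Z_L = Z_0·(1 + Γ)/(1 − Γ) = 50·(0.48)/(1.52)

Z_L ≈ 15.8 Ω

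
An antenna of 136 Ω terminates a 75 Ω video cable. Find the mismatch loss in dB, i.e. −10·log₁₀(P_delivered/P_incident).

mismatch loss ≈ 0.379 dB

Γ = (136 − 75)/(136 + 75) = 0.289
|Γ|² = 0.0836, so P_del/P_inc = 1 − |Γ|² = 0.916
ML = −10·log₁₀(1 − |Γ|²)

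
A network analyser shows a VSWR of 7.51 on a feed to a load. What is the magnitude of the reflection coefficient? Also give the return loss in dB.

|Γ| ≈ 0.765; return loss ≈ 2.33 dB

|Γ| = (S − 1)/(S + 1) = (7.51 − 1)/(7.51 + 1) = 6.51/8.51
RL = −20·log₁₀|Γ| = −20·log₁₀(0.765)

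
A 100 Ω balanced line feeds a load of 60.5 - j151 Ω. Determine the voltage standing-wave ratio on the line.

VSWR ≈ 5.86

Γ = (Z_L − Z_0)/(Z_L + Z_0) = (-39.5 − j151)/(160.5 − j151)
|Γ| = 156/220 = 0.708
VSWR = (1 + |Γ|)/(1 − |Γ|) = 1.71/0.292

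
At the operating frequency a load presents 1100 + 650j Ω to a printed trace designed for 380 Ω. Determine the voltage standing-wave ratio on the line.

Γ = (Z_L − Z_0)/(Z_L + Z_0) = (720 + j650)/(1480 + j650)
|Γ| = 970/1620 = 0.6
VSWR = (1 + |Γ|)/(1 − |Γ|) = 1.6/0.4

VSWR ≈ 4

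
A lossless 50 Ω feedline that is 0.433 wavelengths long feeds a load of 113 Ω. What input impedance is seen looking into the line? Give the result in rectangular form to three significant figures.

βl = 2π × 0.433 = 156°
tan(βl) = tan(156°) = -0.448
Z_in = Z_0·(Z_L + jZ_0·tanβl)/(Z_0 + jZ_L·tanβl)
     = 50·(113 − j22.4)/(50 − j50.6)

Z_in ≈ 67 + j45.4 Ω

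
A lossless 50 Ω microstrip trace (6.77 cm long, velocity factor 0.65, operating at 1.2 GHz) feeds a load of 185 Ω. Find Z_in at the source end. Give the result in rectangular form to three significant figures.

λ = v/f = 0.65·c / 1.2 GHz = 0.163 m
βl = 2π·l/λ = 2π × 0.417 = 150°
tan(βl) = tan(150°) = -0.578
Z_in = Z_0·(Z_L + jZ_0·tanβl)/(Z_0 + jZ_L·tanβl)
     = 50·(185 − j28.9)/(50 − j107)

Z_in ≈ 44.3 + j65.8 Ω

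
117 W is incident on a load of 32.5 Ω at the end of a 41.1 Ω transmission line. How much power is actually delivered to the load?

P_delivered ≈ 115 W

Γ = (32.5 − 41.1)/(32.5 + 41.1) = -0.117
|Γ|² = 0.0137
P_refl = |Γ|²·P_inc = 1.6 W, P_del = (1 − |Γ|²)·P_inc = 115 W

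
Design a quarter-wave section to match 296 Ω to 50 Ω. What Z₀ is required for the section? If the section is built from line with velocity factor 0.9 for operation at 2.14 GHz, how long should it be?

Z_qwt ≈ 122 Ω; length ≈ 3.15 cm

Z_qwt = √(Z_0·R_L) = √(50 × 296) = √14800
λ = 0.9·c/f = 0.126 m, so l = λ/4 = 0.0315 m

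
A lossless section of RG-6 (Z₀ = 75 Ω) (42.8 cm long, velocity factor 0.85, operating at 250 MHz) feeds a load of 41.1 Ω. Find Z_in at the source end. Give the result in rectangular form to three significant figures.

Z_in ≈ 49.2 − j26.6 Ω

λ = v/f = 0.85·c / 250 MHz = 1.02 m
βl = 2π·l/λ = 2π × 0.42 = 151°
tan(βl) = tan(151°) = -0.553
Z_in = Z_0·(Z_L + jZ_0·tanβl)/(Z_0 + jZ_L·tanβl)
     = 75·(41.1 − j41.5)/(75 − j22.7)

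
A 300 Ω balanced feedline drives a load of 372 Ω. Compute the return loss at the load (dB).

Γ = (372 − 300)/(372 + 300) = 0.107
RL = −20·log₁₀|Γ| = −20·log₁₀(0.107)

RL ≈ 19.4 dB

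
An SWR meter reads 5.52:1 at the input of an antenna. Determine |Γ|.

|Γ| = (S − 1)/(S + 1) = (5.52 − 1)/(5.52 + 1) = 4.52/6.52

|Γ| ≈ 0.693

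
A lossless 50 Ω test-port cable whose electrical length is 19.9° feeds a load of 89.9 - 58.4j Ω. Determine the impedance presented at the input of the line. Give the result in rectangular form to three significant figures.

tan(βl) = tan(19.9°) = 0.362
Z_in = Z_0·(Z_L + jZ_0·tanβl)/(Z_0 + jZ_L·tanβl)
     = 50·(89.9 − j40.3)/(71.1 + j32.5)

Z_in ≈ 41.5 − j47.3 Ω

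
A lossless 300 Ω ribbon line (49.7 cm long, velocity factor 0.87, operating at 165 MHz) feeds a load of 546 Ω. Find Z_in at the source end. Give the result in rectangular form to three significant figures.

Z_in ≈ 185 + j84.7 Ω

λ = v/f = 0.87·c / 165 MHz = 1.58 m
βl = 2π·l/λ = 2π × 0.314 = 113°
tan(βl) = tan(113°) = -2.34
Z_in = Z_0·(Z_L + jZ_0·tanβl)/(Z_0 + jZ_L·tanβl)
     = 300·(546 − j703)/(300 − j1280)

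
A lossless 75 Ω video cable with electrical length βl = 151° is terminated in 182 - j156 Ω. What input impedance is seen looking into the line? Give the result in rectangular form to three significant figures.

tan(βl) = tan(151°) = -0.554
Z_in = Z_0·(Z_L + jZ_0·tanβl)/(Z_0 + jZ_L·tanβl)
     = 75·(182 − j198)/(-11.5 − j101)

Z_in ≈ 130 + j150 Ω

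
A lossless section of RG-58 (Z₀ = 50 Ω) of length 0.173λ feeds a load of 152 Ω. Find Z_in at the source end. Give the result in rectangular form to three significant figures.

Z_in ≈ 20.4 − j22.8 Ω

βl = 2π × 0.173 = 62.3°
tan(βl) = tan(62.3°) = 1.9
Z_in = Z_0·(Z_L + jZ_0·tanβl)/(Z_0 + jZ_L·tanβl)
     = 50·(152 + j95.2)/(50 + j289)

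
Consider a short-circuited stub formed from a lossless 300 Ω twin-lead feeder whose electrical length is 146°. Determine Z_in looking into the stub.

tan(βl) = -0.675
For a short-circuited stub, Z_in = jZ_0·tan(βl)

Z_in ≈ −j202 Ω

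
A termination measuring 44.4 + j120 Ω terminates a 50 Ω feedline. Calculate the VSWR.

VSWR ≈ 8.38

Γ = (Z_L − Z_0)/(Z_L + Z_0) = (-5.6 + j120)/(94.4 + j120)
|Γ| = 120/153 = 0.787
VSWR = (1 + |Γ|)/(1 − |Γ|) = 1.79/0.213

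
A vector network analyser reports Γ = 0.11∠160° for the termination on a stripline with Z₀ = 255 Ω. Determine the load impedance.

Z_L ≈ 207 + j15.7 Ω

Z_L = Z_0·(1 + Γ)/(1 − Γ) = 255·(0.897 + j0.0376)/(1.1 − j0.0376)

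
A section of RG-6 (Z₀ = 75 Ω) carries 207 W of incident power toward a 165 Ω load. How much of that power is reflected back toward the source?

Γ = (165 − 75)/(165 + 75) = 0.375
|Γ|² = 0.141
P_refl = |Γ|²·P_inc = 29.1 W, P_del = (1 − |Γ|²)·P_inc = 178 W

P_reflected ≈ 29.1 W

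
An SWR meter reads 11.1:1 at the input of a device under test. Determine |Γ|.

|Γ| ≈ 0.835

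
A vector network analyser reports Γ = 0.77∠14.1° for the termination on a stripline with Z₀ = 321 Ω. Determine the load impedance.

Z_L = Z_0·(1 + Γ)/(1 − Γ) = 321·(1.75 + j0.188)/(0.253 − j0.188)

Z_L ≈ 1320 + j1210 Ω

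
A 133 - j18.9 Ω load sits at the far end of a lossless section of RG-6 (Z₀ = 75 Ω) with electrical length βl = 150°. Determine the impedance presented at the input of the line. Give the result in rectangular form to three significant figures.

Z_in ≈ 99.7 + j46.7 Ω

tan(βl) = tan(150°) = -0.577
Z_in = Z_0·(Z_L + jZ_0·tanβl)/(Z_0 + jZ_L·tanβl)
     = 75·(133 − j62.2)/(64.1 − j76.8)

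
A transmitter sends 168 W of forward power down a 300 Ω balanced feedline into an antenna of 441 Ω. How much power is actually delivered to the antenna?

Γ = (441 − 300)/(441 + 300) = 0.19
|Γ|² = 0.0362
P_refl = |Γ|²·P_inc = 6.08 W, P_del = (1 − |Γ|²)·P_inc = 162 W

P_delivered ≈ 162 W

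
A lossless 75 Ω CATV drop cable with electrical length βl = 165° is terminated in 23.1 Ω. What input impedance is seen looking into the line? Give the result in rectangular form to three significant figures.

tan(βl) = tan(165°) = -0.268
Z_in = Z_0·(Z_L + jZ_0·tanβl)/(Z_0 + jZ_L·tanβl)
     = 75·(23.1 − j20.1)/(75 − j6.19)

Z_in ≈ 24.6 − j18.1 Ω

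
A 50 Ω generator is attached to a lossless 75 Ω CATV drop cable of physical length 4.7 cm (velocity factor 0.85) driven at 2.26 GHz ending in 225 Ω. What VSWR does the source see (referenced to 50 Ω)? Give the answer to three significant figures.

VSWR ≈ 3.91

λ = v/f = 0.85·c / 2.26 GHz = 0.113 m
βl = 2π·l/λ = 2π × 0.417 = 150°
tan(βl) = -0.578
Z_in = Z_0·(Z_L + jZ_0·tanβl)/(Z_0 + jZ_L·tanβl) = 74.9 + j86.5 Ω
Γ_s = (Z_in − Z_s)/(Z_in + Z_s) = (24.9 + j86.5)/(125 + j86.5), |Γ_s| = 0.593
VSWR = (1 + |Γ_s|)/(1 − |Γ_s|)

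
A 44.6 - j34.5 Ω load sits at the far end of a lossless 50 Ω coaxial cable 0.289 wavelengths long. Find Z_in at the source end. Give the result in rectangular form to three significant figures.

βl = 2π × 0.289 = 104°
tan(βl) = tan(104°) = -4
Z_in = Z_0·(Z_L + jZ_0·tanβl)/(Z_0 + jZ_L·tanβl)
     = 50·(44.6 − j234)/(-88 − j178)

Z_in ≈ 47.9 + j36.1 Ω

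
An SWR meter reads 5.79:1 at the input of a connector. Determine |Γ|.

|Γ| = (S − 1)/(S + 1) = (5.79 − 1)/(5.79 + 1) = 4.79/6.79

|Γ| ≈ 0.705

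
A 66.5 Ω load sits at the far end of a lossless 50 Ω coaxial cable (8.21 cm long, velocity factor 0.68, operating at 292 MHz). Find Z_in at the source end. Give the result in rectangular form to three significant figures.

λ = v/f = 0.68·c / 292 MHz = 0.699 m
βl = 2π·l/λ = 2π × 0.118 = 42.3°
tan(βl) = tan(42.3°) = 0.91
Z_in = Z_0·(Z_L + jZ_0·tanβl)/(Z_0 + jZ_L·tanβl)
     = 50·(66.5 + j45.5)/(50 + j60.5)

Z_in ≈ 49.3 − j14.2 Ω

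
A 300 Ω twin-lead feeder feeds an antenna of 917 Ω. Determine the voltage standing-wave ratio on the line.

Γ = (917 − 300)/(917 + 300) = 0.507
VSWR = (1 + 0.507)/(1 − 0.507)

VSWR ≈ 3.06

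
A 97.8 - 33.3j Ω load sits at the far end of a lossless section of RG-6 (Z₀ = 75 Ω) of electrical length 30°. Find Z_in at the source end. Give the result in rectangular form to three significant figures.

Z_in ≈ 60.8 − j28.5 Ω

tan(βl) = tan(30°) = 0.577
Z_in = Z_0·(Z_L + jZ_0·tanβl)/(Z_0 + jZ_L·tanβl)
     = 75·(97.8 + j10)/(94.2 + j56.5)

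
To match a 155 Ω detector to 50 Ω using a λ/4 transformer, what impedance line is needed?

Z_qwt ≈ 88 Ω

Z_qwt = √(Z_0·R_L) = √(50 × 155) = √7750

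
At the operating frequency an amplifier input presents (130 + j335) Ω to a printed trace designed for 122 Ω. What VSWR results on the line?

Γ = (Z_L − Z_0)/(Z_L + Z_0) = (8 + j335)/(252 + j335)
|Γ| = 335/419 = 0.799
VSWR = (1 + |Γ|)/(1 − |Γ|) = 1.8/0.201

VSWR ≈ 8.97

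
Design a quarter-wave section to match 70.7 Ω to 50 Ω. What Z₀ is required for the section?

Z_qwt = √(Z_0·R_L) = √(50 × 70.7) = √3535

Z_qwt ≈ 59.5 Ω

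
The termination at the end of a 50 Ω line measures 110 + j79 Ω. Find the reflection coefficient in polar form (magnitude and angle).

Γ ≈ 0.556 ∠ 26.5°

Γ = (Z_L − Z_0)/(Z_L + Z_0) = (60 + j79)/(160 + j79)
|Γ| = 99.2/178 = 0.556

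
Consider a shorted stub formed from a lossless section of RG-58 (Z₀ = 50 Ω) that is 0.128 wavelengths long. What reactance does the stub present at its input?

βl = 2π × 0.128 = 46.1°
tan(βl) = 1.04
For a shorted stub, Z_in = jZ_0·tan(βl)

X_in ≈ 51.9 Ω (inductive)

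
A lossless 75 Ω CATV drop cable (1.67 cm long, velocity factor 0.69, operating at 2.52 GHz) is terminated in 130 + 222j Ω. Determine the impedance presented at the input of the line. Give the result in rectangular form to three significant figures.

Z_in ≈ 14.1 − j44.3 Ω

λ = v/f = 0.69·c / 2.52 GHz = 0.0821 m
βl = 2π·l/λ = 2π × 0.203 = 73.2°
tan(βl) = tan(73.2°) = 3.31
Z_in = Z_0·(Z_L + jZ_0·tanβl)/(Z_0 + jZ_L·tanβl)
     = 75·(130 + j470)/(-660 + j430)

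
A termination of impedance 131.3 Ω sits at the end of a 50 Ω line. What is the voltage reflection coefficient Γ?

Γ = (Z_L − Z_0)/(Z_L + Z_0) = (131.3 − 50)/(131.3 + 50) = 81.3/181.3

Γ = 0.448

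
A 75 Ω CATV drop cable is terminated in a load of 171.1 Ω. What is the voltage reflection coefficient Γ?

Γ = (Z_L − Z_0)/(Z_L + Z_0) = (171.1 − 75)/(171.1 + 75) = 96.1/246.1

Γ = 0.39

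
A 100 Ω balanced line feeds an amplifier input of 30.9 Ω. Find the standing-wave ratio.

VSWR ≈ 3.24

For a purely resistive load, VSWR = R_L/Z_0 or Z_0/R_L (whichever > 1) = 100/30.9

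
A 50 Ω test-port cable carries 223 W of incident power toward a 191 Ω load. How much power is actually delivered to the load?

P_delivered ≈ 147 W

Γ = (191 − 50)/(191 + 50) = 0.585
|Γ|² = 0.342
P_refl = |Γ|²·P_inc = 76.3 W, P_del = (1 − |Γ|²)·P_inc = 147 W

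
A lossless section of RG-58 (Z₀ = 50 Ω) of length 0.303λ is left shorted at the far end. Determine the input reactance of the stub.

βl = 2π × 0.303 = 109°
tan(βl) = -2.89
For a shorted stub, Z_in = jZ_0·tan(βl)

X_in ≈ -145 Ω (capacitive)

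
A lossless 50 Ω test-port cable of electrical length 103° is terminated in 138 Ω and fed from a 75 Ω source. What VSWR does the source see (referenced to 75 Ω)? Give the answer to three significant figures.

VSWR ≈ 4.03

tan(βl) = -4.33
Z_in = Z_0·(Z_L + jZ_0·tanβl)/(Z_0 + jZ_L·tanβl) = 18.9 + j9.96 Ω
Γ_s = (Z_in − Z_s)/(Z_in + Z_s) = (-56.1 + j9.96)/(93.9 + j9.96), |Γ_s| = 0.603
VSWR = (1 + |Γ_s|)/(1 − |Γ_s|)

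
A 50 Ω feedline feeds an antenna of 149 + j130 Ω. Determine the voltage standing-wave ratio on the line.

VSWR ≈ 5.4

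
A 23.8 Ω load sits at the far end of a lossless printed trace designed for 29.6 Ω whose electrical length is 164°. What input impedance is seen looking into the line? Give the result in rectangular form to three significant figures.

Z_in ≈ 24.5 − j2.85 Ω

tan(βl) = tan(164°) = -0.287
Z_in = Z_0·(Z_L + jZ_0·tanβl)/(Z_0 + jZ_L·tanβl)
     = 29.6·(23.8 − j8.49)/(29.6 − j6.82)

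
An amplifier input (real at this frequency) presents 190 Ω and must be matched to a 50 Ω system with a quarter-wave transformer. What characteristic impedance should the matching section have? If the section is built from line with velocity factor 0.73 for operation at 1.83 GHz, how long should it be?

Z_qwt ≈ 97.5 Ω; length ≈ 2.99 cm

Z_qwt = √(Z_0·R_L) = √(50 × 190) = √9500
λ = 0.73·c/f = 0.12 m, so l = λ/4 = 0.0299 m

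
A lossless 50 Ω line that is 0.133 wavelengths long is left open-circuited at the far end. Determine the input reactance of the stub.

X_in ≈ -45.2 Ω (capacitive)

βl = 2π × 0.133 = 47.9°
tan(βl) = 1.11
For an open-circuited stub, Z_in = −jZ_0·cot(βl) = −jZ_0/tan(βl)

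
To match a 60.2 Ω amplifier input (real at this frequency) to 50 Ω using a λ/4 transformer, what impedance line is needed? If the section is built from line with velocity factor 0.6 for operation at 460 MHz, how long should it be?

Z_qwt = √(Z_0·R_L) = √(50 × 60.2) = √3010
λ = 0.6·c/f = 0.391 m, so l = λ/4 = 0.0978 m

Z_qwt ≈ 54.9 Ω; length ≈ 9.78 cm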